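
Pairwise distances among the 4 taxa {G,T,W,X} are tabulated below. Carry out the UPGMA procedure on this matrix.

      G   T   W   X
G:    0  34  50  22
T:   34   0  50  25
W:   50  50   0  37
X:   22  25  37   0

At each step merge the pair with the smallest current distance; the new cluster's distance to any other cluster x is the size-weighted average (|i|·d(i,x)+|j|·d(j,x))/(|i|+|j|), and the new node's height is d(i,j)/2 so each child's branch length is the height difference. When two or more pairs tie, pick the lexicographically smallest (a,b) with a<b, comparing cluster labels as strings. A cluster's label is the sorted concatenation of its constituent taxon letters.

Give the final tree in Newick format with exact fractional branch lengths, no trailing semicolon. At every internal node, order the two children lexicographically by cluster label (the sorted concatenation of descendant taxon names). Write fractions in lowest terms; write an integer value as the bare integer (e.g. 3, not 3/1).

iteration 1: select G,X (d=22); attach at lengths (11, 11); label the merged cluster GX
  updated: d(GX,T)=59/2, d(GX,W)=87/2
iteration 2: select GX,T (d=59/2); attach at lengths (15/4, 59/4); label the merged cluster GTX
  updated: d(GTX,W)=137/3
iteration 3: select GTX,W (d=137/3); attach at lengths (97/12, 137/6); label the merged cluster GTWX
final tree: (((G:11,X:11):15/4,T:59/4):97/12,W:137/6)
total length: 857/12

(((G:11,X:11):15/4,T:59/4):97/12,W:137/6)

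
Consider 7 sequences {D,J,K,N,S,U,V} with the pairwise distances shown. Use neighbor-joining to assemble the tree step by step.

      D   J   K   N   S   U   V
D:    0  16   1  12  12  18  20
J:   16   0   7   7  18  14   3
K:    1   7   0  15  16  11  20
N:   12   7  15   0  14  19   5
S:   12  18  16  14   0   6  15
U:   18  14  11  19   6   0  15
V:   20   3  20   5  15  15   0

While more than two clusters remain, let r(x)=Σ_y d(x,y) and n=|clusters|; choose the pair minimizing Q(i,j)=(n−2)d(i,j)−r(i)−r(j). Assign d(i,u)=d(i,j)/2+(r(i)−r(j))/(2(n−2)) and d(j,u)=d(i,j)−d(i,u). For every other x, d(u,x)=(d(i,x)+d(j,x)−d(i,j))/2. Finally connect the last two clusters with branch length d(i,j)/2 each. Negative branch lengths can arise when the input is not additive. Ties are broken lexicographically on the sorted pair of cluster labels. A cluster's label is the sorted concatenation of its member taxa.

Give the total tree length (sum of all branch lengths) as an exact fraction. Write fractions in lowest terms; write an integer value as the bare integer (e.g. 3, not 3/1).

487/16

1. join D+K (d=1, Q=-144) ⇒ DK; edges |D|=7/5, |K|=-2/5
  updated: d(DK,J)=11, d(DK,N)=13, d(DK,S)=27/2, d(DK,U)=14, d(DK,V)=39/2
2. join S+U (d=6, Q=-221/2) ⇒ SU; edges |S|=45/16, |U|=51/16
  updated: d(DK,SU)=43/4, d(J,SU)=13, d(N,SU)=27/2, d(SU,V)=12
3. join DK+SU (d=43/4, Q=-285/4) ⇒ DKSU; edges |DK|=149/24, |SU|=109/24
  updated: d(DKSU,J)=53/8, d(DKSU,N)=63/8, d(DKSU,V)=83/8
4. join DKSU+N (d=63/8, Q=-29) ⇒ DKNSU; edges |DKSU|=83/16, |N|=43/16
  updated: d(DKNSU,J)=23/8, d(DKNSU,V)=15/4
5. join DKNSU+J (d=23/8, Q=-77/8) ⇒ DJKNSU; edges |DKNSU|=29/16, |J|=17/16
  updated: d(DJKNSU,V)=31/16
6. join DJKNSU+V (d=31/16) ⇒ DJKNSUV; edges |DJKNSU|=31/32, |V|=31/32
final tree: (((((D:7/5,K:-2/5):149/24,(S:45/16,U:51/16):109/24):83/16,N:43/16):29/16,J:17/16):31/32,V:31/32)
total length: 487/16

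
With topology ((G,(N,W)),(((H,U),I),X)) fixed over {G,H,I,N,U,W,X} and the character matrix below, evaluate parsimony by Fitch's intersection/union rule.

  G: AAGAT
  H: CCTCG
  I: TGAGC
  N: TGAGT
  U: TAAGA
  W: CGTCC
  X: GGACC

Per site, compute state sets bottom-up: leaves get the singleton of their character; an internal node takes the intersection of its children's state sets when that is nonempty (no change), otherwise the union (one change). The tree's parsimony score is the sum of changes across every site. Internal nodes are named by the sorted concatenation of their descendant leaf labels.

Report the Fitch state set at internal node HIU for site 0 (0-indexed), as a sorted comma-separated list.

[col 0] NW: children N:{T}, W:{C} ∪→ {C,T}; cost 1
[col 0] GNW: children G:{A}, NW:{C,T} ∪→ {A,C,T}; cost 1
[col 0] HU: children H:{C}, U:{T} ∪→ {C,T}; cost 1
[col 0] HIU: children HU:{C,T}, I:{T} ∩→ {T}; cost 0
[col 0] HIUX: children HIU:{T}, X:{G} ∪→ {G,T}; cost 1
[col 0] GHINUWX: children GNW:{A,C,T}, HIUX:{G,T} ∩→ {T}; cost 0
[col 1] NW: children N:{G}, W:{G} ∩→ {G}; cost 0
[col 1] GNW: children G:{A}, NW:{G} ∪→ {A,G}; cost 1
[col 1] HU: children H:{C}, U:{A} ∪→ {A,C}; cost 1
[col 1] HIU: children HU:{A,C}, I:{G} ∪→ {A,C,G}; cost 1
[col 1] HIUX: children HIU:{A,C,G}, X:{G} ∩→ {G}; cost 0
[col 1] GHINUWX: children GNW:{A,G}, HIUX:{G} ∩→ {G}; cost 0
[col 2] NW: children N:{A}, W:{T} ∪→ {A,T}; cost 1
[col 2] GNW: children G:{G}, NW:{A,T} ∪→ {A,G,T}; cost 1
[col 2] HU: children H:{T}, U:{A} ∪→ {A,T}; cost 1
[col 2] HIU: children HU:{A,T}, I:{A} ∩→ {A}; cost 0
[col 2] HIUX: children HIU:{A}, X:{A} ∩→ {A}; cost 0
[col 2] GHINUWX: children GNW:{A,G,T}, HIUX:{A} ∩→ {A}; cost 0
[col 3] NW: children N:{G}, W:{C} ∪→ {C,G}; cost 1
[col 3] GNW: children G:{A}, NW:{C,G} ∪→ {A,C,G}; cost 1
[col 3] HU: children H:{C}, U:{G} ∪→ {C,G}; cost 1
[col 3] HIU: children HU:{C,G}, I:{G} ∩→ {G}; cost 0
[col 3] HIUX: children HIU:{G}, X:{C} ∪→ {C,G}; cost 1
[col 3] GHINUWX: children GNW:{A,C,G}, HIUX:{C,G} ∩→ {C,G}; cost 0
[col 4] NW: children N:{T}, W:{C} ∪→ {C,T}; cost 1
[col 4] GNW: children G:{T}, NW:{C,T} ∩→ {T}; cost 0
[col 4] HU: children H:{G}, U:{A} ∪→ {A,G}; cost 1
[col 4] HIU: children HU:{A,G}, I:{C} ∪→ {A,C,G}; cost 1
[col 4] HIUX: children HIU:{A,C,G}, X:{C} ∩→ {C}; cost 0
[col 4] GHINUWX: children GNW:{T}, HIUX:{C} ∪→ {C,T}; cost 1
per-site changes: [4, 3, 3, 4, 4]; total = 18

T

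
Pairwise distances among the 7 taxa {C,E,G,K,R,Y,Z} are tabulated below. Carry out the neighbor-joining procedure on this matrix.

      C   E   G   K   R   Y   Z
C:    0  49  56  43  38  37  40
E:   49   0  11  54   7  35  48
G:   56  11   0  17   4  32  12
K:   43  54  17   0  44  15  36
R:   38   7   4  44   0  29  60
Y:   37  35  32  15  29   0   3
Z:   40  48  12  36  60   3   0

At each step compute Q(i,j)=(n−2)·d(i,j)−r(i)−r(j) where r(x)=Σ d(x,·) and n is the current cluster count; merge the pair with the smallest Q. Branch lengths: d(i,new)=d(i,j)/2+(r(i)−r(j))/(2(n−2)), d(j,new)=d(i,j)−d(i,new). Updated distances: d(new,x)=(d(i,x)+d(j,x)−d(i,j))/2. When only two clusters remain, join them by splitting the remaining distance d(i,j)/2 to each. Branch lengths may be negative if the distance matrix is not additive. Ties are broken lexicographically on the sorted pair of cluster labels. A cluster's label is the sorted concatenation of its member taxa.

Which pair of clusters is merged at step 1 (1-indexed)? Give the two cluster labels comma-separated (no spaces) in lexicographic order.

iteration 1: select E,R (d=7, Q=-351); attach at lengths (57/10, 13/10); label the merged cluster ER
  updated: d(C,ER)=40, d(ER,G)=4, d(ER,K)=91/2, d(ER,Y)=57/2, d(ER,Z)=101/2
iteration 2: select ER,G (d=4, Q=-547/2); attach at lengths (127/16, -63/16); label the merged cluster EGR
  updated: d(C,EGR)=46, d(EGR,K)=117/4, d(EGR,Y)=113/4, d(EGR,Z)=117/4
iteration 3: select Y,Z (d=3, Q=-365/2); attach at lengths (-8/3, 17/3); label the merged cluster YZ
  updated: d(C,YZ)=37, d(EGR,YZ)=109/4, d(K,YZ)=24
iteration 4: select C,YZ (d=37, Q=-561/4); attach at lengths (447/16, 145/16); label the merged cluster CYZ
  updated: d(CYZ,EGR)=145/8, d(CYZ,K)=15
iteration 5: select CYZ,EGR (d=145/8, Q=-499/8); attach at lengths (31/16, 259/16); label the merged cluster CEGRYZ
  updated: d(CEGRYZ,K)=209/16
iteration 6: select CEGRYZ,K (d=209/16); attach at lengths (209/32, 209/32); label the merged cluster CEGKRYZ
final tree: (((C:447/16,(Y:-8/3,Z:17/3):145/16):31/16,((E:57/10,R:13/10):127/16,G:-63/16):259/16):209/32,K:209/32)
total length: 1315/16

E,R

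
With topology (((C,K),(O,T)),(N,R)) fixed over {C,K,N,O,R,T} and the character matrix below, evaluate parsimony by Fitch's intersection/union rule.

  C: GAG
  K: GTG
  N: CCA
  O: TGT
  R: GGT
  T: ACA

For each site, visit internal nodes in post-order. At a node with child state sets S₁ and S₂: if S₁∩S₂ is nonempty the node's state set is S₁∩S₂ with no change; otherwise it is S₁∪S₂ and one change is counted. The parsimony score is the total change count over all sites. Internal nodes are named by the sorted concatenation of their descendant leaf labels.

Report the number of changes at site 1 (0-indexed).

4

CK@0: {G} ∩ {G} = {G} (intersection, +0)
OT@0: {T} ∪ {A} = {A,T} (union, +1)
CKOT@0: {G} ∪ {A,T} = {A,G,T} (union, +1)
NR@0: {C} ∪ {G} = {C,G} (union, +1)
CKNORT@0: {A,G,T} ∩ {C,G} = {G} (intersection, +0)
CK@1: {A} ∪ {T} = {A,T} (union, +1)
OT@1: {G} ∪ {C} = {C,G} (union, +1)
CKOT@1: {A,T} ∪ {C,G} = {A,C,G,T} (union, +1)
NR@1: {C} ∪ {G} = {C,G} (union, +1)
CKNORT@1: {A,C,G,T} ∩ {C,G} = {C,G} (intersection, +0)
CK@2: {G} ∩ {G} = {G} (intersection, +0)
OT@2: {T} ∪ {A} = {A,T} (union, +1)
CKOT@2: {G} ∪ {A,T} = {A,G,T} (union, +1)
NR@2: {A} ∪ {T} = {A,T} (union, +1)
CKNORT@2: {A,G,T} ∩ {A,T} = {A,T} (intersection, +0)
per-site changes: [3, 4, 3]; total = 10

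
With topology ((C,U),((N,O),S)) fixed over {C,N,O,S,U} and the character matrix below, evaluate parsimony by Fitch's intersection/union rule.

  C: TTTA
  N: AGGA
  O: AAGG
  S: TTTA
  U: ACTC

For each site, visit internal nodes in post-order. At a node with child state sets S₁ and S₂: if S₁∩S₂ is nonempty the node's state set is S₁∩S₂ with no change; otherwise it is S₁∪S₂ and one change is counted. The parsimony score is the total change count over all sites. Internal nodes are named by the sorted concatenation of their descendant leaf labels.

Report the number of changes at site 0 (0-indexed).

2

CU@0: {T} ∪ {A} = {A,T} (union, +1)
NO@0: {A} ∩ {A} = {A} (intersection, +0)
NOS@0: {A} ∪ {T} = {A,T} (union, +1)
CNOSU@0: {A,T} ∩ {A,T} = {A,T} (intersection, +0)
CU@1: {T} ∪ {C} = {C,T} (union, +1)
NO@1: {G} ∪ {A} = {A,G} (union, +1)
NOS@1: {A,G} ∪ {T} = {A,G,T} (union, +1)
CNOSU@1: {C,T} ∩ {A,G,T} = {T} (intersection, +0)
CU@2: {T} ∩ {T} = {T} (intersection, +0)
NO@2: {G} ∩ {G} = {G} (intersection, +0)
NOS@2: {G} ∪ {T} = {G,T} (union, +1)
CNOSU@2: {T} ∩ {G,T} = {T} (intersection, +0)
CU@3: {A} ∪ {C} = {A,C} (union, +1)
NO@3: {A} ∪ {G} = {A,G} (union, +1)
NOS@3: {A,G} ∩ {A} = {A} (intersection, +0)
CNOSU@3: {A,C} ∩ {A} = {A} (intersection, +0)
per-site changes: [2, 3, 1, 2]; total = 8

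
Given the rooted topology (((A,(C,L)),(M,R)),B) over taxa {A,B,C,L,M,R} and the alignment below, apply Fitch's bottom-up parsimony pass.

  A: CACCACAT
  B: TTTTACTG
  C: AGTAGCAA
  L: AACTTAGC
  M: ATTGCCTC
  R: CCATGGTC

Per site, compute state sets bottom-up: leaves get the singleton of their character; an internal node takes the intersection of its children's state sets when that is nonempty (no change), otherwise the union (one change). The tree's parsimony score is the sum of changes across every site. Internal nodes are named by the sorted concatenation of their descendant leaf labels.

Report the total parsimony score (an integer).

23

CL@0: {A} ∩ {A} = {A} (intersection, +0)
ACL@0: {C} ∪ {A} = {A,C} (union, +1)
MR@0: {A} ∪ {C} = {A,C} (union, +1)
ACLMR@0: {A,C} ∩ {A,C} = {A,C} (intersection, +0)
ABCLMR@0: {A,C} ∪ {T} = {A,C,T} (union, +1)
CL@1: {G} ∪ {A} = {A,G} (union, +1)
ACL@1: {A} ∩ {A,G} = {A} (intersection, +0)
MR@1: {T} ∪ {C} = {C,T} (union, +1)
ACLMR@1: {A} ∪ {C,T} = {A,C,T} (union, +1)
ABCLMR@1: {A,C,T} ∩ {T} = {T} (intersection, +0)
CL@2: {T} ∪ {C} = {C,T} (union, +1)
ACL@2: {C} ∩ {C,T} = {C} (intersection, +0)
MR@2: {T} ∪ {A} = {A,T} (union, +1)
ACLMR@2: {C} ∪ {A,T} = {A,C,T} (union, +1)
ABCLMR@2: {A,C,T} ∩ {T} = {T} (intersection, +0)
CL@3: {A} ∪ {T} = {A,T} (union, +1)
ACL@3: {C} ∪ {A,T} = {A,C,T} (union, +1)
MR@3: {G} ∪ {T} = {G,T} (union, +1)
ACLMR@3: {A,C,T} ∩ {G,T} = {T} (intersection, +0)
ABCLMR@3: {T} ∩ {T} = {T} (intersection, +0)
CL@4: {G} ∪ {T} = {G,T} (union, +1)
ACL@4: {A} ∪ {G,T} = {A,G,T} (union, +1)
MR@4: {C} ∪ {G} = {C,G} (union, +1)
ACLMR@4: {A,G,T} ∩ {C,G} = {G} (intersection, +0)
ABCLMR@4: {G} ∪ {A} = {A,G} (union, +1)
CL@5: {C} ∪ {A} = {A,C} (union, +1)
ACL@5: {C} ∩ {A,C} = {C} (intersection, +0)
MR@5: {C} ∪ {G} = {C,G} (union, +1)
ACLMR@5: {C} ∩ {C,G} = {C} (intersection, +0)
ABCLMR@5: {C} ∩ {C} = {C} (intersection, +0)
CL@6: {A} ∪ {G} = {A,G} (union, +1)
ACL@6: {A} ∩ {A,G} = {A} (intersection, +0)
MR@6: {T} ∩ {T} = {T} (intersection, +0)
ACLMR@6: {A} ∪ {T} = {A,T} (union, +1)
ABCLMR@6: {A,T} ∩ {T} = {T} (intersection, +0)
CL@7: {A} ∪ {C} = {A,C} (union, +1)
ACL@7: {T} ∪ {A,C} = {A,C,T} (union, +1)
MR@7: {C} ∩ {C} = {C} (intersection, +0)
ACLMR@7: {A,C,T} ∩ {C} = {C} (intersection, +0)
ABCLMR@7: {C} ∪ {G} = {C,G} (union, +1)
per-site changes: [3, 3, 3, 3, 4, 2, 2, 3]; total = 23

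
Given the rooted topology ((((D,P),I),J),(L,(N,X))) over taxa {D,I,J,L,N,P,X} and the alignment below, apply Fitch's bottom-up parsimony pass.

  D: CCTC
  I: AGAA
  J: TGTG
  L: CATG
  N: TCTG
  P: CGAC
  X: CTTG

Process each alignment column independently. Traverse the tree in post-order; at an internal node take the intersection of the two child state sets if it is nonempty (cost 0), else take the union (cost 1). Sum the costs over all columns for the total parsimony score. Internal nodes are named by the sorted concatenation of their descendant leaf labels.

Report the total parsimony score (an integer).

11

DP@0: {C} ∩ {C} = {C} (intersection, +0)
DIP@0: {C} ∪ {A} = {A,C} (union, +1)
DIJP@0: {A,C} ∪ {T} = {A,C,T} (union, +1)
NX@0: {T} ∪ {C} = {C,T} (union, +1)
LNX@0: {C} ∩ {C,T} = {C} (intersection, +0)
DIJLNPX@0: {A,C,T} ∩ {C} = {C} (intersection, +0)
DP@1: {C} ∪ {G} = {C,G} (union, +1)
DIP@1: {C,G} ∩ {G} = {G} (intersection, +0)
DIJP@1: {G} ∩ {G} = {G} (intersection, +0)
NX@1: {C} ∪ {T} = {C,T} (union, +1)
LNX@1: {A} ∪ {C,T} = {A,C,T} (union, +1)
DIJLNPX@1: {G} ∪ {A,C,T} = {A,C,G,T} (union, +1)
DP@2: {T} ∪ {A} = {A,T} (union, +1)
DIP@2: {A,T} ∩ {A} = {A} (intersection, +0)
DIJP@2: {A} ∪ {T} = {A,T} (union, +1)
NX@2: {T} ∩ {T} = {T} (intersection, +0)
LNX@2: {T} ∩ {T} = {T} (intersection, +0)
DIJLNPX@2: {A,T} ∩ {T} = {T} (intersection, +0)
DP@3: {C} ∩ {C} = {C} (intersection, +0)
DIP@3: {C} ∪ {A} = {A,C} (union, +1)
DIJP@3: {A,C} ∪ {G} = {A,C,G} (union, +1)
NX@3: {G} ∩ {G} = {G} (intersection, +0)
LNX@3: {G} ∩ {G} = {G} (intersection, +0)
DIJLNPX@3: {A,C,G} ∩ {G} = {G} (intersection, +0)
per-site changes: [3, 4, 2, 2]; total = 11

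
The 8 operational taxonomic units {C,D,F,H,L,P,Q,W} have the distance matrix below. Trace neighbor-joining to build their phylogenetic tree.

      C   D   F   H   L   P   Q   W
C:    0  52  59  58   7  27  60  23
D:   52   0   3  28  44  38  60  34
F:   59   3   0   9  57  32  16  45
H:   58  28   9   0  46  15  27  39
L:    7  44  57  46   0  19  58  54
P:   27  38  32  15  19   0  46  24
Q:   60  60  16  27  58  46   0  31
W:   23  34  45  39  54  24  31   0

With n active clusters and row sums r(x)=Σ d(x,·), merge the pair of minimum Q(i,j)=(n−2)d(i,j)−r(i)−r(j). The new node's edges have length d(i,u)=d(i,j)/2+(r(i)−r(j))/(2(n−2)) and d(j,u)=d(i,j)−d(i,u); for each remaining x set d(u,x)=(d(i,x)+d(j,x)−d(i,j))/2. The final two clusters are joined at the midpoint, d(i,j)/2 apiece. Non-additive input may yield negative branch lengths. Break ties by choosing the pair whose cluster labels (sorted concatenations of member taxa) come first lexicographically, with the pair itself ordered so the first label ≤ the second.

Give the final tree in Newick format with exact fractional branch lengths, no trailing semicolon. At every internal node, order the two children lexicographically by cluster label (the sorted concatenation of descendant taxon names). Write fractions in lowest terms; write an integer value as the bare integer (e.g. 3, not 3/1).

1. join C+L (d=7, Q=-529) ⇒ CL; edges |C|=43/12, |L|=41/12
  updated: d(CL,D)=89/2, d(CL,F)=109/2, d(CL,H)=97/2, d(CL,P)=39/2, d(CL,Q)=111/2, d(CL,W)=35
2. join D+F (d=3, Q=-352) ⇒ DF; edges |D|=63/10, |F|=-33/10
  updated: d(CL,DF)=48, d(DF,H)=17, d(DF,P)=67/2, d(DF,Q)=73/2, d(DF,W)=38
3. join CL+P (d=39/2, Q=-533/2) ⇒ CLP; edges |CL|=293/16, |P|=19/16
  updated: d(CLP,DF)=31, d(CLP,H)=22, d(CLP,Q)=41, d(CLP,W)=79/4
4. join CLP+W (d=79/4, Q=-729/4) ⇒ CLPW; edges |CLP|=181/24, |W|=293/24
  updated: d(CLPW,DF)=197/8, d(CLPW,H)=165/8, d(CLPW,Q)=209/8
5. join CLPW+Q (d=209/8, Q=-435/4) ⇒ CLPQW; edges |CLPW|=17/2, |Q|=141/8
  updated: d(CLPQW,DF)=35/2, d(CLPQW,H)=43/4
6. join CLPQW+DF (d=35/2, Q=-181/4) ⇒ CDFLPQW; edges |CLPQW|=45/8, |DF|=95/8
  updated: d(CDFLPQW,H)=41/8
7. join CDFLPQW+H (d=41/8) ⇒ CDFHLPQW; edges |CDFLPQW|=41/16, |H|=41/16
final tree: ((((((C:43/12,L:41/12):293/16,P:19/16):181/24,W:293/24):17/2,Q:141/8):45/8,(D:63/10,F:-33/10):95/8):41/16,H:41/16)
total length: 98

((((((C:43/12,L:41/12):293/16,P:19/16):181/24,W:293/24):17/2,Q:141/8):45/8,(D:63/10,F:-33/10):95/8):41/16,H:41/16)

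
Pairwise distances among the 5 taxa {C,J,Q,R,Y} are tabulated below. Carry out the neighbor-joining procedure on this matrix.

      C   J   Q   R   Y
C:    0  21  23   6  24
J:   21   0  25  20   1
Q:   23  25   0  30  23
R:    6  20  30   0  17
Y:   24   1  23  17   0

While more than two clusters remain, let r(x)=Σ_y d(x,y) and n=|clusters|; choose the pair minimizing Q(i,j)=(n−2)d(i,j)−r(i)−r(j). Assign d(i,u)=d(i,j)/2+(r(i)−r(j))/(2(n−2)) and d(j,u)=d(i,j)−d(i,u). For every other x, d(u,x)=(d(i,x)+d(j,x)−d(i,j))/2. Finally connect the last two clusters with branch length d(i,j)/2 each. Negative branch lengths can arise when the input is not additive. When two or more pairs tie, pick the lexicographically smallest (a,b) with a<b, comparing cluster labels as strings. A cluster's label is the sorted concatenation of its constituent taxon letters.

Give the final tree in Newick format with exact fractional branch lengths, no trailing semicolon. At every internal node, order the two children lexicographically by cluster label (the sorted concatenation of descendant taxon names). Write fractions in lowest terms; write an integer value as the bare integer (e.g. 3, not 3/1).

((((C:19/6,R:17/6):17/2,Q:15):17/2,J:1):0,Y:0)

iteration 1: select C,R (d=6, Q=-129); attach at lengths (19/6, 17/6); label the merged cluster CR
  updated: d(CR,J)=35/2, d(CR,Q)=47/2, d(CR,Y)=35/2
iteration 2: select CR,Q (d=47/2, Q=-83); attach at lengths (17/2, 15); label the merged cluster CQR
  updated: d(CQR,J)=19/2, d(CQR,Y)=17/2
iteration 3: select CQR,J (d=19/2, Q=-19); attach at lengths (17/2, 1); label the merged cluster CJQR
  updated: d(CJQR,Y)=0
iteration 4: select CJQR,Y (d=0); attach at lengths (0, 0); label the merged cluster CJQRY
final tree: ((((C:19/6,R:17/6):17/2,Q:15):17/2,J:1):0,Y:0)
total length: 39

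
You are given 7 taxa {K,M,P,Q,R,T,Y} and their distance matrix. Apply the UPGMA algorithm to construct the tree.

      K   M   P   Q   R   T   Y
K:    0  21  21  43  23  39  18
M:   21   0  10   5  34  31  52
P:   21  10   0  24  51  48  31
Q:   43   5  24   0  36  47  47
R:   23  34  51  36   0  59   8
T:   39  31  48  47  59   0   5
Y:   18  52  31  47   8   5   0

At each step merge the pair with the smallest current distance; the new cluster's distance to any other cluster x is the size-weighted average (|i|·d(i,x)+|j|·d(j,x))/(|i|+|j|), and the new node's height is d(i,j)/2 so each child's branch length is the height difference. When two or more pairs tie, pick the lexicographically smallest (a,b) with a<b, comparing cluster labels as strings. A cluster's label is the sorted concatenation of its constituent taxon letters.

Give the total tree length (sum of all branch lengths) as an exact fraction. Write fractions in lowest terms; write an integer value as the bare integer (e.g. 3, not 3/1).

79

iteration 1: select M,Q (d=5); attach at lengths (5/2, 5/2); label the merged cluster MQ
  updated: d(K,MQ)=32, d(MQ,P)=17, d(MQ,R)=35, d(MQ,T)=39, d(MQ,Y)=99/2
iteration 2: select T,Y (d=5); attach at lengths (5/2, 5/2); label the merged cluster TY
  updated: d(K,TY)=57/2, d(MQ,TY)=177/4, d(P,TY)=79/2, d(R,TY)=67/2
iteration 3: select MQ,P (d=17); attach at lengths (6, 17/2); label the merged cluster MPQ
  updated: d(K,MPQ)=85/3, d(MPQ,R)=121/3, d(MPQ,TY)=128/3
iteration 4: select K,R (d=23); attach at lengths (23/2, 23/2); label the merged cluster KR
  updated: d(KR,MPQ)=103/3, d(KR,TY)=31
iteration 5: select KR,TY (d=31); attach at lengths (4, 13); label the merged cluster KRTY
  updated: d(KRTY,MPQ)=77/2
iteration 6: select KRTY,MPQ (d=77/2); attach at lengths (15/4, 43/4); label the merged cluster KMPQRTY
final tree: (((K:23/2,R:23/2):4,(T:5/2,Y:5/2):13):15/4,((M:5/2,Q:5/2):6,P:17/2):43/4)
total length: 79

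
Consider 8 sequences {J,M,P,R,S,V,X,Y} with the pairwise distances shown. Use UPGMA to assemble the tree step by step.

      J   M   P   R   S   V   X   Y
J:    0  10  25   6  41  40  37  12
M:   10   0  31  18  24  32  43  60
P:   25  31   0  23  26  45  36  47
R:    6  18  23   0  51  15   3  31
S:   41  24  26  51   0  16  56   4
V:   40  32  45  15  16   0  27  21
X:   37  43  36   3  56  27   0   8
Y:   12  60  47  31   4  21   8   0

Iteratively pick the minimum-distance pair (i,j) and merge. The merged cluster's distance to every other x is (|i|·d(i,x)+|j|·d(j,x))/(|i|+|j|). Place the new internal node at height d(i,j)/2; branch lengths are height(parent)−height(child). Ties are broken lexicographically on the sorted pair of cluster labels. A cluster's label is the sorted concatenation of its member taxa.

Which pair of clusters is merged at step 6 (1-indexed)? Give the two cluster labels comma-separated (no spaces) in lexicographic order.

step 1: merge (R,X) at d=3; branch lengths R→3/2, X→3/2; new cluster RX
  updated: d(J,RX)=43/2, d(M,RX)=61/2, d(P,RX)=59/2, d(RX,S)=107/2, d(RX,V)=21, d(RX,Y)=39/2
step 2: merge (S,Y) at d=4; branch lengths S→2, Y→2; new cluster SY
  updated: d(J,SY)=53/2, d(M,SY)=42, d(P,SY)=73/2, d(RX,SY)=73/2, d(SY,V)=37/2
step 3: merge (J,M) at d=10; branch lengths J→5, M→5; new cluster JM
  updated: d(JM,P)=28, d(JM,RX)=26, d(JM,SY)=137/4, d(JM,V)=36
step 4: merge (SY,V) at d=37/2; branch lengths SY→29/4, V→37/4; new cluster SVY
  updated: d(JM,SVY)=209/6, d(P,SVY)=118/3, d(RX,SVY)=94/3
step 5: merge (JM,RX) at d=26; branch lengths JM→8, RX→23/2; new cluster JMRX
  updated: d(JMRX,P)=115/4, d(JMRX,SVY)=397/12
step 6: merge (JMRX,P) at d=115/4; branch lengths JMRX→11/8, P→115/8; new cluster JMPRX
  updated: d(JMPRX,SVY)=103/3
step 7: merge (JMPRX,SVY) at d=103/3; branch lengths JMPRX→67/24, SVY→95/12; new cluster JMPRSVXY
final tree: ((((J:5,M:5):8,(R:3/2,X:3/2):23/2):11/8,P:115/8):67/24,((S:2,Y:2):29/4,V:37/4):95/12)
total length: 1907/24

JMRX,P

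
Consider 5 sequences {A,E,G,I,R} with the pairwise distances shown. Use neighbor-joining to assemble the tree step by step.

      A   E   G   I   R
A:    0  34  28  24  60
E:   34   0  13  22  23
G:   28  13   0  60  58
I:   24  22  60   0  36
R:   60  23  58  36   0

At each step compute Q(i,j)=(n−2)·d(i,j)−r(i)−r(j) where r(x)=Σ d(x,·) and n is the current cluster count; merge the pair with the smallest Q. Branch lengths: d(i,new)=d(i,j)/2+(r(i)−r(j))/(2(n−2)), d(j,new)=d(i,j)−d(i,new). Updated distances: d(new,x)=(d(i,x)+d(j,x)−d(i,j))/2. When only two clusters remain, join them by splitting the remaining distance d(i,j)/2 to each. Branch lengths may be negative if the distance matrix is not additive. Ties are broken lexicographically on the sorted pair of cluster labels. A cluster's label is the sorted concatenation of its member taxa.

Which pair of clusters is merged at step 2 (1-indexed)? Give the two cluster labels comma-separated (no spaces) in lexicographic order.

step 1: merge (A,G) at d=28, Q=-221; branch lengths A→71/6, G→97/6; new cluster AG
  updated: d(AG,E)=19/2, d(AG,I)=28, d(AG,R)=45
step 2: merge (AG,E) at d=19/2, Q=-118; branch lengths AG→47/4, E→-9/4; new cluster AEG
  updated: d(AEG,I)=81/4, d(AEG,R)=117/4
step 3: merge (AEG,I) at d=81/4, Q=-171/2; branch lengths AEG→27/4, I→27/2; new cluster AEGI
  updated: d(AEGI,R)=45/2
step 4: merge (AEGI,R) at d=45/2; branch lengths AEGI→45/4, R→45/4; new cluster AEGIR
final tree: ((((A:71/6,G:97/6):47/4,E:-9/4):27/4,I:27/2):45/4,R:45/4)
total length: 321/4

AG,E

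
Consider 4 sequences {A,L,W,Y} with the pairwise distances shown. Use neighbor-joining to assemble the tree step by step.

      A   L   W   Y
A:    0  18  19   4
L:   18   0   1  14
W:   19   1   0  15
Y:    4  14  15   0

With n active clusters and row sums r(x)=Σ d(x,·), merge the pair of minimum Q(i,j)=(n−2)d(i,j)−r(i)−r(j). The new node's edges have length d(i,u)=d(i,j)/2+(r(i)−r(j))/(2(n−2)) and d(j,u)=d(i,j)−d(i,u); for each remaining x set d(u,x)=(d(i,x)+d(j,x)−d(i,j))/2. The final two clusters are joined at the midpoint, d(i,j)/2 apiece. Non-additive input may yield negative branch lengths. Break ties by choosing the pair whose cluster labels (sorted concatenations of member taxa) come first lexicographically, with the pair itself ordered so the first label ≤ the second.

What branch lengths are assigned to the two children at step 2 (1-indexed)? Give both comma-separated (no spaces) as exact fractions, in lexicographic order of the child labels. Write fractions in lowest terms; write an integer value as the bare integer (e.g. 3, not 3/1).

14,0

iteration 1: select A,Y (d=4, Q=-66); attach at lengths (4, 0); label the merged cluster AY
  updated: d(AY,L)=14, d(AY,W)=15
iteration 2: select AY,L (d=14, Q=-30); attach at lengths (14, 0); label the merged cluster ALY
  updated: d(ALY,W)=1
iteration 3: select ALY,W (d=1); attach at lengths (1/2, 1/2); label the merged cluster ALWY
final tree: (((A:4,Y:0):14,L:0):1/2,W:1/2)
total length: 19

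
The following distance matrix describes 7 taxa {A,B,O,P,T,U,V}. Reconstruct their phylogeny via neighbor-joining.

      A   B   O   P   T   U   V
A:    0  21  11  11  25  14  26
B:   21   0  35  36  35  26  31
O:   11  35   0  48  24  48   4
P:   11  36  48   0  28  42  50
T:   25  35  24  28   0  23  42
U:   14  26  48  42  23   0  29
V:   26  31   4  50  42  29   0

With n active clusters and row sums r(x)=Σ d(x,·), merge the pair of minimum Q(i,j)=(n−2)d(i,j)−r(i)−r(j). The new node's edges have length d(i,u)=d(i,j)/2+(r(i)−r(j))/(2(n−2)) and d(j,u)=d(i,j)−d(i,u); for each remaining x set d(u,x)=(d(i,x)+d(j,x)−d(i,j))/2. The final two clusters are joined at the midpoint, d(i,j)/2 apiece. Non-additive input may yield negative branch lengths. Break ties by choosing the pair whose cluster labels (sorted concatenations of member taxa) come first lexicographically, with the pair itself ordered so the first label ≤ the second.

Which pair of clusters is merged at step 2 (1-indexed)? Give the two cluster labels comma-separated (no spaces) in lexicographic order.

A,P

1. join O+V (d=4, Q=-332) ⇒ OV; edges |O|=4/5, |V|=16/5
  updated: d(A,OV)=33/2, d(B,OV)=31, d(OV,P)=47, d(OV,T)=31, d(OV,U)=73/2
2. join A+P (d=11, Q=-415/2) ⇒ AP; edges |A|=-65/16, |P|=241/16
  updated: d(AP,B)=23, d(AP,OV)=105/4, d(AP,T)=21, d(AP,U)=45/2
3. join T+U (d=23, Q=-149) ⇒ TU; edges |T|=71/6, |U|=67/6
  updated: d(AP,TU)=41/4, d(B,TU)=19, d(OV,TU)=89/4
4. join AP+TU (d=41/4, Q=-181/2) ⇒ APTU; edges |AP|=57/8, |TU|=25/8
  updated: d(APTU,B)=127/8, d(APTU,OV)=153/8
5. join APTU+B (d=127/8, Q=-66) ⇒ ABPTU; edges |APTU|=2, |B|=111/8
  updated: d(ABPTU,OV)=137/8
6. join ABPTU+OV (d=137/8) ⇒ ABOPTUV; edges |ABPTU|=137/16, |OV|=137/16
final tree: ((((A:-65/16,P:241/16):57/8,(T:71/6,U:67/6):25/8):2,B:111/8):137/16,(O:4/5,V:16/5):137/16)
total length: 325/4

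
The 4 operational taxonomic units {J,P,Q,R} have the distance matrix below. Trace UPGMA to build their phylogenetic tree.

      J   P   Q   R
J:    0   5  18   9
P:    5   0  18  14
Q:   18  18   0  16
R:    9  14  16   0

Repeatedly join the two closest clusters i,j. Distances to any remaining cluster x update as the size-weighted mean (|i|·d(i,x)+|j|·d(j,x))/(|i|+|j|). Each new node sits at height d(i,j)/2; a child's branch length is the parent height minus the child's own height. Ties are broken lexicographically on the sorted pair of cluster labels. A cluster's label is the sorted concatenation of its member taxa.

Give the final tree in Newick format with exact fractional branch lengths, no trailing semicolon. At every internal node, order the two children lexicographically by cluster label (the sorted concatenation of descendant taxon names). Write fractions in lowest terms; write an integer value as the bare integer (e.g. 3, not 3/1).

(((J:5/2,P:5/2):13/4,R:23/4):35/12,Q:26/3)

step 1: merge (J,P) at d=5; branch lengths J→5/2, P→5/2; new cluster JP
  updated: d(JP,Q)=18, d(JP,R)=23/2
step 2: merge (JP,R) at d=23/2; branch lengths JP→13/4, R→23/4; new cluster JPR
  updated: d(JPR,Q)=52/3
step 3: merge (JPR,Q) at d=52/3; branch lengths JPR→35/12, Q→26/3; new cluster JPQR
final tree: (((J:5/2,P:5/2):13/4,R:23/4):35/12,Q:26/3)
total length: 307/12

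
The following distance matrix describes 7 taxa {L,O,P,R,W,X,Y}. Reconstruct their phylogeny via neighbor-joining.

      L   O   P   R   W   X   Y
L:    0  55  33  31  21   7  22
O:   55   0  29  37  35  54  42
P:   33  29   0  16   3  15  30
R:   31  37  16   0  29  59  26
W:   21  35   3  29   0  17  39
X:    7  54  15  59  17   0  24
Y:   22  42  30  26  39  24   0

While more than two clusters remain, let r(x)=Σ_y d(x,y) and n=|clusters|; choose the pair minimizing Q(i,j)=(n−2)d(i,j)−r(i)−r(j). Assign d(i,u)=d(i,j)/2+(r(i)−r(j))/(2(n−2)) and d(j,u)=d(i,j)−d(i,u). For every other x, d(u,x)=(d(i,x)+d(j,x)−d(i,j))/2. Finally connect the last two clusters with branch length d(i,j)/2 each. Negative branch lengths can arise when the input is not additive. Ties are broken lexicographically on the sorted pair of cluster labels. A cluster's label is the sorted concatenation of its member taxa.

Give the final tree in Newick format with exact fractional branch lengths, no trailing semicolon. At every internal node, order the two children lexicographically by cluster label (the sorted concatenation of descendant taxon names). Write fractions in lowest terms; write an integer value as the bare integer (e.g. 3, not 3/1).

(((((L:14/5,X:21/5):139/16,Y:173/16):157/16,(P:-2,W:5):83/16):33/16,O:385/16):207/32,R:207/32)

iteration 1: select L,X (d=7, Q=-310); attach at lengths (14/5, 21/5); label the merged cluster LX
  updated: d(LX,O)=51, d(LX,P)=41/2, d(LX,R)=83/2, d(LX,W)=31/2, d(LX,Y)=39/2
iteration 2: select LX,Y (d=39/2, Q=-453/2); attach at lengths (139/16, 173/16); label the merged cluster LXY
  updated: d(LXY,O)=147/4, d(LXY,P)=31/2, d(LXY,R)=24, d(LXY,W)=35/2
iteration 3: select P,W (d=3, Q=-139); attach at lengths (-2, 5); label the merged cluster PW
  updated: d(LXY,PW)=15, d(O,PW)=61/2, d(PW,R)=21
iteration 4: select LXY,PW (d=15, Q=-449/4); attach at lengths (157/16, 83/16); label the merged cluster LPWXY
  updated: d(LPWXY,O)=209/8, d(LPWXY,R)=15
iteration 5: select LPWXY,O (d=209/8, Q=-625/8); attach at lengths (33/16, 385/16); label the merged cluster LOPWXY
  updated: d(LOPWXY,R)=207/16
iteration 6: select LOPWXY,R (d=207/16); attach at lengths (207/32, 207/32); label the merged cluster LOPRWXY
final tree: (((((L:14/5,X:21/5):139/16,Y:173/16):157/16,(P:-2,W:5):83/16):33/16,O:385/16):207/32,R:207/32)
total length: 1337/16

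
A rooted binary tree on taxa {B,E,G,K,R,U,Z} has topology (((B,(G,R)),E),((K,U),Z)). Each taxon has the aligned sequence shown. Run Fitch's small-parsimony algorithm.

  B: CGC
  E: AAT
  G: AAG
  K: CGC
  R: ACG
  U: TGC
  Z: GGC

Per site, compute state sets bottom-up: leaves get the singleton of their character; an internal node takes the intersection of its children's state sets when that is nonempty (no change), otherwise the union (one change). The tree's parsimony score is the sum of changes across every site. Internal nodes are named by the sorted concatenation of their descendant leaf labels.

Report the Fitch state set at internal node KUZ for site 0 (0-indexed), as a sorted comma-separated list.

site 0, node GR: G={A} ∩ R={A} → {A} (+0)
site 0, node BGR: B={C} ∪ GR={A} → {A,C} (+1)
site 0, node BEGR: BGR={A,C} ∩ E={A} → {A} (+0)
site 0, node KU: K={C} ∪ U={T} → {C,T} (+1)
site 0, node KUZ: KU={C,T} ∪ Z={G} → {C,G,T} (+1)
site 0, node BEGKRUZ: BEGR={A} ∪ KUZ={C,G,T} → {A,C,G,T} (+1)
site 1, node GR: G={A} ∪ R={C} → {A,C} (+1)
site 1, node BGR: B={G} ∪ GR={A,C} → {A,C,G} (+1)
site 1, node BEGR: BGR={A,C,G} ∩ E={A} → {A} (+0)
site 1, node KU: K={G} ∩ U={G} → {G} (+0)
site 1, node KUZ: KU={G} ∩ Z={G} → {G} (+0)
site 1, node BEGKRUZ: BEGR={A} ∪ KUZ={G} → {A,G} (+1)
site 2, node GR: G={G} ∩ R={G} → {G} (+0)
site 2, node BGR: B={C} ∪ GR={G} → {C,G} (+1)
site 2, node BEGR: BGR={C,G} ∪ E={T} → {C,G,T} (+1)
site 2, node KU: K={C} ∩ U={C} → {C} (+0)
site 2, node KUZ: KU={C} ∩ Z={C} → {C} (+0)
site 2, node BEGKRUZ: BEGR={C,G,T} ∩ KUZ={C} → {C} (+0)
per-site changes: [4, 3, 2]; total = 9

C,G,T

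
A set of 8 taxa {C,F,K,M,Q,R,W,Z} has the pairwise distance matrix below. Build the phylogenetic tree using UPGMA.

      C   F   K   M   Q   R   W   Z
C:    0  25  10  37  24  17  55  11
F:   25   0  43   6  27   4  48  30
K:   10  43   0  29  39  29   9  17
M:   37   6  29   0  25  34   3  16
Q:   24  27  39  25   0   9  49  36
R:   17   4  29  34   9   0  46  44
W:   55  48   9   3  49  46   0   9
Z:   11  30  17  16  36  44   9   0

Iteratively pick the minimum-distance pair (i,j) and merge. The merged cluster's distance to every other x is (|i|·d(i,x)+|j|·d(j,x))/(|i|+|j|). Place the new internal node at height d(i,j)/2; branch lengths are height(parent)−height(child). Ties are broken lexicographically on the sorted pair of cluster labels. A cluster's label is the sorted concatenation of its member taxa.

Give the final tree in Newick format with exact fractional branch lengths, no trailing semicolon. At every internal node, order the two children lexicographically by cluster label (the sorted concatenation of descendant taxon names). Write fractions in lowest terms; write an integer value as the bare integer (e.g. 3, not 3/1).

iteration 1: select M,W (d=3); attach at lengths (3/2, 3/2); label the merged cluster MW
  updated: d(C,MW)=46, d(F,MW)=27, d(K,MW)=19, d(MW,Q)=37, d(MW,R)=40, d(MW,Z)=25/2
iteration 2: select F,R (d=4); attach at lengths (2, 2); label the merged cluster FR
  updated: d(C,FR)=21, d(FR,K)=36, d(FR,MW)=67/2, d(FR,Q)=18, d(FR,Z)=37
iteration 3: select C,K (d=10); attach at lengths (5, 5); label the merged cluster CK
  updated: d(CK,FR)=57/2, d(CK,MW)=65/2, d(CK,Q)=63/2, d(CK,Z)=14
iteration 4: select MW,Z (d=25/2); attach at lengths (19/4, 25/4); label the merged cluster MWZ
  updated: d(CK,MWZ)=79/3, d(FR,MWZ)=104/3, d(MWZ,Q)=110/3
iteration 5: select FR,Q (d=18); attach at lengths (7, 9); label the merged cluster FQR
  updated: d(CK,FQR)=59/2, d(FQR,MWZ)=106/3
iteration 6: select CK,MWZ (d=79/3); attach at lengths (49/6, 83/12); label the merged cluster CKMWZ
  updated: d(CKMWZ,FQR)=33
iteration 7: select CKMWZ,FQR (d=33); attach at lengths (10/3, 15/2); label the merged cluster CFKMQRWZ
final tree: (((C:5,K:5):49/6,((M:3/2,W:3/2):19/4,Z:25/4):83/12):10/3,((F:2,R:2):7,Q:9):15/2)
total length: 839/12

(((C:5,K:5):49/6,((M:3/2,W:3/2):19/4,Z:25/4):83/12):10/3,((F:2,R:2):7,Q:9):15/2)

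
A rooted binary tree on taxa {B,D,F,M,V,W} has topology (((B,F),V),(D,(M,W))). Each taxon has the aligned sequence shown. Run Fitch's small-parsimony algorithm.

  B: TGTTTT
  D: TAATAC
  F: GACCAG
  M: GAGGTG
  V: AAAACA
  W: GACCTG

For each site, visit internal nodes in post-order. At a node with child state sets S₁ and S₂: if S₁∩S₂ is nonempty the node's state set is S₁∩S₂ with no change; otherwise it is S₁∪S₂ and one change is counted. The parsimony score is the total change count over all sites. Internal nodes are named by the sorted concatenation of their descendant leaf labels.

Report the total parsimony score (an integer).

18

BF@0: {T} ∪ {G} = {G,T} (union, +1)
BFV@0: {G,T} ∪ {A} = {A,G,T} (union, +1)
MW@0: {G} ∩ {G} = {G} (intersection, +0)
DMW@0: {T} ∪ {G} = {G,T} (union, +1)
BDFMVW@0: {A,G,T} ∩ {G,T} = {G,T} (intersection, +0)
BF@1: {G} ∪ {A} = {A,G} (union, +1)
BFV@1: {A,G} ∩ {A} = {A} (intersection, +0)
MW@1: {A} ∩ {A} = {A} (intersection, +0)
DMW@1: {A} ∩ {A} = {A} (intersection, +0)
BDFMVW@1: {A} ∩ {A} = {A} (intersection, +0)
BF@2: {T} ∪ {C} = {C,T} (union, +1)
BFV@2: {C,T} ∪ {A} = {A,C,T} (union, +1)
MW@2: {G} ∪ {C} = {C,G} (union, +1)
DMW@2: {A} ∪ {C,G} = {A,C,G} (union, +1)
BDFMVW@2: {A,C,T} ∩ {A,C,G} = {A,C} (intersection, +0)
BF@3: {T} ∪ {C} = {C,T} (union, +1)
BFV@3: {C,T} ∪ {A} = {A,C,T} (union, +1)
MW@3: {G} ∪ {C} = {C,G} (union, +1)
DMW@3: {T} ∪ {C,G} = {C,G,T} (union, +1)
BDFMVW@3: {A,C,T} ∩ {C,G,T} = {C,T} (intersection, +0)
BF@4: {T} ∪ {A} = {A,T} (union, +1)
BFV@4: {A,T} ∪ {C} = {A,C,T} (union, +1)
MW@4: {T} ∩ {T} = {T} (intersection, +0)
DMW@4: {A} ∪ {T} = {A,T} (union, +1)
BDFMVW@4: {A,C,T} ∩ {A,T} = {A,T} (intersection, +0)
BF@5: {T} ∪ {G} = {G,T} (union, +1)
BFV@5: {G,T} ∪ {A} = {A,G,T} (union, +1)
MW@5: {G} ∩ {G} = {G} (intersection, +0)
DMW@5: {C} ∪ {G} = {C,G} (union, +1)
BDFMVW@5: {A,G,T} ∩ {C,G} = {G} (intersection, +0)
per-site changes: [3, 1, 4, 4, 3, 3]; total = 18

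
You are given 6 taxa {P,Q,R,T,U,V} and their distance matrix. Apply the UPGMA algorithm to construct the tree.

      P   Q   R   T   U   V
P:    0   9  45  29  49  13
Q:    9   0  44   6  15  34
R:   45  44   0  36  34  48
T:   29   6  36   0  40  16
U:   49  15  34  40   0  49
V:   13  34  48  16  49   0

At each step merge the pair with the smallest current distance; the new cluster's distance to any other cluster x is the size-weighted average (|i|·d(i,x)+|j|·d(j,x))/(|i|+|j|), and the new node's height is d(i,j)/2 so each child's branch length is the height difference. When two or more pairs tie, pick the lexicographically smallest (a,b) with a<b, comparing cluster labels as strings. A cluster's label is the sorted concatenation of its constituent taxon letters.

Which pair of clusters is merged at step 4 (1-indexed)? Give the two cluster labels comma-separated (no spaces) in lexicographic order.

R,U

iteration 1: select Q,T (d=6); attach at lengths (3, 3); label the merged cluster QT
  updated: d(P,QT)=19, d(QT,R)=40, d(QT,U)=55/2, d(QT,V)=25
iteration 2: select P,V (d=13); attach at lengths (13/2, 13/2); label the merged cluster PV
  updated: d(PV,QT)=22, d(PV,R)=93/2, d(PV,U)=49
iteration 3: select PV,QT (d=22); attach at lengths (9/2, 8); label the merged cluster PQTV
  updated: d(PQTV,R)=173/4, d(PQTV,U)=153/4
iteration 4: select R,U (d=34); attach at lengths (17, 17); label the merged cluster RU
  updated: d(PQTV,RU)=163/4
iteration 5: select PQTV,RU (d=163/4); attach at lengths (75/8, 27/8); label the merged cluster PQRTUV
final tree: (((P:13/2,V:13/2):9/2,(Q:3,T:3):8):75/8,(R:17,U:17):27/8)
total length: 313/4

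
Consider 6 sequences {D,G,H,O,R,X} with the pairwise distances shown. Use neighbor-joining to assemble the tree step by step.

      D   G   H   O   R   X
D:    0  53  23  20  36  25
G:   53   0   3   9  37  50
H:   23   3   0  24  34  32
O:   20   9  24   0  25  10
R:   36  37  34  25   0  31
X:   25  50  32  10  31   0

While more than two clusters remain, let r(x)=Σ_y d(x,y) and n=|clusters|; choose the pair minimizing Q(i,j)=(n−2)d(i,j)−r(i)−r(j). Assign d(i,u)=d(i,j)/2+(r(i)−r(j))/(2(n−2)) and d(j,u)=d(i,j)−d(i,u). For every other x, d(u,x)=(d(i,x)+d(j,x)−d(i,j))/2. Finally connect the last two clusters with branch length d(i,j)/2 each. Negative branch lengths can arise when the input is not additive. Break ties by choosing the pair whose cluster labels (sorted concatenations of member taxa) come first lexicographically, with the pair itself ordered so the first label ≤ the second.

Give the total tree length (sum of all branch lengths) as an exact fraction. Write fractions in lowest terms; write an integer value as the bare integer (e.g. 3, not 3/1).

step 1: merge (G,H) at d=3, Q=-256; branch lengths G→6, H→-3; new cluster GH
  updated: d(D,GH)=73/2, d(GH,O)=15, d(GH,R)=34, d(GH,X)=79/2
step 2: merge (GH,O) at d=15, Q=-150; branch lengths GH→50/3, O→-5/3; new cluster GHO
  updated: d(D,GHO)=83/4, d(GHO,R)=22, d(GHO,X)=69/4
step 3: merge (D,X) at d=25, Q=-105; branch lengths D→117/8, X→83/8; new cluster DX
  updated: d(DX,GHO)=13/2, d(DX,R)=21
step 4: merge (DX,GHO) at d=13/2, Q=-99/2; branch lengths DX→11/4, GHO→15/4; new cluster DGHOX
  updated: d(DGHOX,R)=73/4
step 5: merge (DGHOX,R) at d=73/4; branch lengths DGHOX→73/8, R→73/8; new cluster DGHORX
final tree: (((D:117/8,X:83/8):11/4,((G:6,H:-3):50/3,O:-5/3):15/4):73/8,R:73/8)
total length: 271/4

271/4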